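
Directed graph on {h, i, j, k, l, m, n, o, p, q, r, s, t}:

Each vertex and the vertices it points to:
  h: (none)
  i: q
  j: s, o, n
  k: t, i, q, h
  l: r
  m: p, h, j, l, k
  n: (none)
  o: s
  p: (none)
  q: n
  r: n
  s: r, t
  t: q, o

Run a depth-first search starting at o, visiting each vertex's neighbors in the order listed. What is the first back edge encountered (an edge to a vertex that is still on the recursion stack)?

DFS from o (visiting each vertex's neighbors in the order listed); mark gray on enter, black on exit:
o gray
  s gray
    r gray
      n gray
      n black
    r black
    t gray
      q gray
        q→n: n black — skip
      q black
      t→o: o is gray → back edge
First back edge: t → o.

t→o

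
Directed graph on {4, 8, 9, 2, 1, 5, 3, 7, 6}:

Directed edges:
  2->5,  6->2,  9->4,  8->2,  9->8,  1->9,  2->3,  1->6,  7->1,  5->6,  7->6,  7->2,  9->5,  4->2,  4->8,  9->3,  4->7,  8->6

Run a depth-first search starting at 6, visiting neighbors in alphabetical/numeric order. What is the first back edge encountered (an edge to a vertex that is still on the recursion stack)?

DFS from 6 (visiting neighbors in alphabetical/numeric order); mark gray on enter, black on exit:
6 gray
  2 gray
    3 gray
    3 black
    5 gray
      5→6: 6 is gray → back edge
First back edge: 5 → 6.

5->6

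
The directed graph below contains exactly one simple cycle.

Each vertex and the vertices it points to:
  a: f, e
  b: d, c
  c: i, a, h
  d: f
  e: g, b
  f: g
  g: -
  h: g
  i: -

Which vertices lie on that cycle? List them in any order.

a, b, c, e

DFS with gray/black marking from e:
e gray
  g gray
  g black
  b gray
    d gray
      f gray
        f→g: g black — skip
      f black
    d black
    c gray
      i gray
      i black
      a gray
        a→f: f black — skip
        a→e: e is gray → back edge
Back edge closes the cycle e → b → c → a → e; its vertices are {a, b, c, e}.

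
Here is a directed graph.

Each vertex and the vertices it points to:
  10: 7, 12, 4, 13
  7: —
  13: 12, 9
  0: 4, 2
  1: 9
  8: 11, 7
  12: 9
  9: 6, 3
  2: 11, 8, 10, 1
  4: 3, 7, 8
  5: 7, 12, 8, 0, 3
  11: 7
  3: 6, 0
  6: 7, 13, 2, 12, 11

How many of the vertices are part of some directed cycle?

10

A vertex is on a directed cycle iff it belongs to a strongly connected component of size ≥ 2 (or has a self-loop).
The vertices on cycles are {0, 1, 2, 3, 4, 6, 9, 10, 12, 13} — 10 in total.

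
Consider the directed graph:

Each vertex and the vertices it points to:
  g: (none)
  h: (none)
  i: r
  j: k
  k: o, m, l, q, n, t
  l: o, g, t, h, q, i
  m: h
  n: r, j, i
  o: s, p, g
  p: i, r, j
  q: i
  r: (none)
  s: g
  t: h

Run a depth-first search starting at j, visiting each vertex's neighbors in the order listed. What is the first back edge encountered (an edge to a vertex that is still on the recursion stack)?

p→j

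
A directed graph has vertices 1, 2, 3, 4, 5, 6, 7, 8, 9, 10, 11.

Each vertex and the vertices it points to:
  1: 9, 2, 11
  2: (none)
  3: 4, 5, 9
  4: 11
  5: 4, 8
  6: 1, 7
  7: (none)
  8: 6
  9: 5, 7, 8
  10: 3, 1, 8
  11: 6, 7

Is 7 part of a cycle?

7 lies on a cycle iff there is a path from 7 back to itself.
Exploring from 7, it never reaches itself; equivalently, its strongly connected component is a singleton.

No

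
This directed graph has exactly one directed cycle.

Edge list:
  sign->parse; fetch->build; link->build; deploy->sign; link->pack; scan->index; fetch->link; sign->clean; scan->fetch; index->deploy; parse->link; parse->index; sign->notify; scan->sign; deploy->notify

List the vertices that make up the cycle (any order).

sign, index, parse, deploy

DFS with gray/black marking from sign:
sign gray
  notify gray
  notify black
  parse gray
    index gray
      deploy gray
        deploy→sign: sign is gray → back edge
Back edge closes the cycle sign → parse → index → deploy → sign; its vertices are {sign, index, parse, deploy}.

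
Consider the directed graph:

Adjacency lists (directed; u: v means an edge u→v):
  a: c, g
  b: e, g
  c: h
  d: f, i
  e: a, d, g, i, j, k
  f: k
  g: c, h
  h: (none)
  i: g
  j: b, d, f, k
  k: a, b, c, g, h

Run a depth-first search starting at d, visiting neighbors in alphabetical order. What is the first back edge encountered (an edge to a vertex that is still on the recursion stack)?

e->d

DFS from d (visiting neighbors in alphabetical order); mark gray on enter, black on exit:
d gray
  f gray
    k gray
      a gray
        c gray
          h gray
          h black
        c black
        g gray
          g→c: c black — skip
          g→h: h black — skip
        g black
      a black
      b gray
        e gray
          e→a: a black — skip
          e→d: d is gray → back edge
First back edge: e → d.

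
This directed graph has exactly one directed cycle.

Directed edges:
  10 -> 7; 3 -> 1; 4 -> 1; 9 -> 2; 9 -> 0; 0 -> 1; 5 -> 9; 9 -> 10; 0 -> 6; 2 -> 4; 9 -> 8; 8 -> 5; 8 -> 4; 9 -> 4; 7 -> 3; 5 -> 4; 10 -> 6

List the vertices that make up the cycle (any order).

5, 8, 9

DFS with gray/black marking from 8:
8 gray
  4 gray
    1 gray
    1 black
  4 black
  5 gray
    9 gray
      9→4: 4 black — skip
      2 gray
        2→4: 4 black — skip
      2 black
      0 gray
        0→1: 1 black — skip
        6 gray
        6 black
      0 black
      9→8: 8 is gray → back edge
Back edge closes the cycle 8 → 5 → 9 → 8; its vertices are {5, 8, 9}.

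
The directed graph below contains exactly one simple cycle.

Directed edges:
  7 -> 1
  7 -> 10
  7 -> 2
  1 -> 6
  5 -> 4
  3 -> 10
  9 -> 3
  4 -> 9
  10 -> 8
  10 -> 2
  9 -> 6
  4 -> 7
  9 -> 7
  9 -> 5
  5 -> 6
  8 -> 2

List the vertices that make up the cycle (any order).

DFS with gray/black marking from 5:
5 gray
  6 gray
  6 black
  4 gray
    7 gray
      10 gray
        8 gray
          2 gray
          2 black
        8 black
        10→2: 2 black — skip
      10 black
      7→2: 2 black — skip
      1 gray
        1→6: 6 black — skip
      1 black
    7 black
    9 gray
      9→7: 7 black — skip
      9→5: 5 is gray → back edge
Back edge closes the cycle 5 → 4 → 9 → 5; its vertices are {4, 5, 9}.

4, 5, 9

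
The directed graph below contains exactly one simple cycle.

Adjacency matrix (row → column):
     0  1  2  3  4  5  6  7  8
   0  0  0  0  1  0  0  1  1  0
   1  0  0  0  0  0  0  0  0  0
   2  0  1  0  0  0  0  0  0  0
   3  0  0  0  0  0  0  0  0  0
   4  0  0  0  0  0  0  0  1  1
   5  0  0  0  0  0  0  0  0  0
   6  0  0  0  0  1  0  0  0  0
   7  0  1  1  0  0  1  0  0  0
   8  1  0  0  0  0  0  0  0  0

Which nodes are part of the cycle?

DFS with gray/black marking from 4:
4 gray
  7 gray
    5 gray
    5 black
    1 gray
    1 black
    2 gray
      2→1: 1 black — skip
    2 black
  7 black
  8 gray
    0 gray
      0→7: 7 black — skip
      3 gray
      3 black
      6 gray
        6→4: 4 is gray → back edge
Back edge closes the cycle 4 → 8 → 0 → 6 → 4; its vertices are {0, 4, 6, 8}.

0, 4, 6, 8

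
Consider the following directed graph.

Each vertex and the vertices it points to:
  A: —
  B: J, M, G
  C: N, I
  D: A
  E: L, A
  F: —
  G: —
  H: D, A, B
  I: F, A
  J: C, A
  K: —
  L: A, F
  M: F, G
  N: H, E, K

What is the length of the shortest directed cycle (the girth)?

5

For each vertex v, BFS finds the shortest path from v back to v.
The shortest such closed walk is C → N → H → B → J → C, length 5.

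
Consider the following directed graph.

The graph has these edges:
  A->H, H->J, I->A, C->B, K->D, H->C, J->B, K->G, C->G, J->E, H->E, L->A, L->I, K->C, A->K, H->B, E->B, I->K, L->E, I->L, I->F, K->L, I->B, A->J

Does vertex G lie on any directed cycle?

G lies on a cycle iff there is a path from G back to itself.
Exploring from G, it never reaches itself; equivalently, its strongly connected component is a singleton.

No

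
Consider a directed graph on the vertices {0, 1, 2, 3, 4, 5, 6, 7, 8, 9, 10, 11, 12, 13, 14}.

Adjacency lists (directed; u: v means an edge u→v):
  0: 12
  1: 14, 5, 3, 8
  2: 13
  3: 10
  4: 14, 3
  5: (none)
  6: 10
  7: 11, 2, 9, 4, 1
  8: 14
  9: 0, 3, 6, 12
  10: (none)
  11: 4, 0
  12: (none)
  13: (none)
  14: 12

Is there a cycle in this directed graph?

No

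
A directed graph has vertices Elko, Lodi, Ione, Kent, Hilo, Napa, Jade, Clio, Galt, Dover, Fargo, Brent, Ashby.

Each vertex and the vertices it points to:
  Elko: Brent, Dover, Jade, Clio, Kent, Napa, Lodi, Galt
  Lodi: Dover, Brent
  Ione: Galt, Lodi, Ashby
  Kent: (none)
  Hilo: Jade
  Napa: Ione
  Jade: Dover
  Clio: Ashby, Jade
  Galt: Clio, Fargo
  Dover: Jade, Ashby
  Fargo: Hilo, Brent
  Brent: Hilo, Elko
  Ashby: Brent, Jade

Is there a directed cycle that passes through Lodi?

Yes

Lodi is on a cycle iff Lodi can reach itself via ≥1 edge.
Lodi → Brent → Elko → Lodi — yes.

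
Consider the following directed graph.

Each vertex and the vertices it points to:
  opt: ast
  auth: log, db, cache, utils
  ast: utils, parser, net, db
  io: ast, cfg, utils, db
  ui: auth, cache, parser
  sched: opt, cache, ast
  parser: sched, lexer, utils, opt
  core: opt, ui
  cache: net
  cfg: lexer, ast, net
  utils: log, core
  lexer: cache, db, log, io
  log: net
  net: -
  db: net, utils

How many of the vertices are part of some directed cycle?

A vertex is on a directed cycle iff it belongs to a strongly connected component of size ≥ 2 (or has a self-loop).
The vertices on cycles are {db, io, ui, ast, cfg, opt, auth, core, lexer, sched, utils, parser} — 12 in total.

12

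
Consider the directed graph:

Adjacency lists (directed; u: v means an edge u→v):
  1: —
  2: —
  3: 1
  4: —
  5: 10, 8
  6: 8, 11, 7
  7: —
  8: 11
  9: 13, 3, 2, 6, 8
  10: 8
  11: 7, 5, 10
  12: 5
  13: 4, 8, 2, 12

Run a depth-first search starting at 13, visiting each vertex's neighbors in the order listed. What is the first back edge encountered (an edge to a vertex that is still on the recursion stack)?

DFS from 13 (visiting each vertex's neighbors in the order listed); mark gray on enter, black on exit:
13 gray
  4 gray
  4 black
  8 gray
    11 gray
      7 gray
      7 black
      5 gray
        10 gray
          10→8: 8 is gray → back edge
First back edge: 10 → 8.

10→8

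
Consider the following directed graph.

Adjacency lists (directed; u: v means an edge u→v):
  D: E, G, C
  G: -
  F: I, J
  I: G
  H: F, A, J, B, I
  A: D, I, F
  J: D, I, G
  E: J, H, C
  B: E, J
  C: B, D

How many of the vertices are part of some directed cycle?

A vertex is on a directed cycle iff it belongs to a strongly connected component of size ≥ 2 (or has a self-loop).
The vertices on cycles are {A, B, C, D, E, F, H, J} — 8 in total.

8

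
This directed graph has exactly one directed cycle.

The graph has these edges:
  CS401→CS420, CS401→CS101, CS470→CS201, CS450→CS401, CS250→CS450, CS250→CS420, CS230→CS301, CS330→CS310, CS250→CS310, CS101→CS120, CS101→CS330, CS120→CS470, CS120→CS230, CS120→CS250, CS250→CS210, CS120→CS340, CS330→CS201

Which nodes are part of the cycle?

CS101, CS120, CS250, CS401, CS450

DFS with gray/black marking from CS101:
CS101 gray
  CS120 gray
    CS250 gray
      CS450 gray
        CS401 gray
          CS401→CS101: CS101 is gray → back edge
Back edge closes the cycle CS101 → CS120 → CS250 → CS450 → CS401 → CS101; its vertices are {CS101, CS120, CS250, CS401, CS450}.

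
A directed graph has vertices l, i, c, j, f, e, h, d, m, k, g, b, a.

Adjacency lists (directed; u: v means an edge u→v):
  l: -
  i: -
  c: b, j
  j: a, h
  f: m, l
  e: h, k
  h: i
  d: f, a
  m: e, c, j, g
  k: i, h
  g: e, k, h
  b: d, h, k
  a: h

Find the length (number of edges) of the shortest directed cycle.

5

For each vertex v, BFS finds the shortest path from v back to v.
The shortest such closed walk is f → m → c → b → d → f, length 5.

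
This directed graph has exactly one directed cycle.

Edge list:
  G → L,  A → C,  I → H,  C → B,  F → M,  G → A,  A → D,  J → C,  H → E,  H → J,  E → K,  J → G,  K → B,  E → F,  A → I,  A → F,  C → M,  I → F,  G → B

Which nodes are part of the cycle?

DFS with gray/black marking from H:
H gray
  E gray
    F gray
      M gray
      M black
    F black
    K gray
      B gray
      B black
    K black
  E black
  J gray
    C gray
      C→M: M black — skip
      C→B: B black — skip
    C black
    G gray
      L gray
      L black
      A gray
        D gray
        D black
        A→F: F black — skip
        A→C: C black — skip
        I gray
          I→F: F black — skip
          I→H: H is gray → back edge
Back edge closes the cycle H → J → G → A → I → H; its vertices are {A, G, H, I, J}.

A, G, H, I, J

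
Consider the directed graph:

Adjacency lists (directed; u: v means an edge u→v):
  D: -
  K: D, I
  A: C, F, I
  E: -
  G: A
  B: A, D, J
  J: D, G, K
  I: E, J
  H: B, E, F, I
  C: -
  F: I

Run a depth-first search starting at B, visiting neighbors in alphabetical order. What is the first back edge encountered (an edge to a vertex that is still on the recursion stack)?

DFS from B (visiting neighbors in alphabetical order); mark gray on enter, black on exit:
B gray
  A gray
    C gray
    C black
    F gray
      I gray
        E gray
        E black
        J gray
          D gray
          D black
          G gray
            G→A: A is gray → back edge
First back edge: G → A.

G→A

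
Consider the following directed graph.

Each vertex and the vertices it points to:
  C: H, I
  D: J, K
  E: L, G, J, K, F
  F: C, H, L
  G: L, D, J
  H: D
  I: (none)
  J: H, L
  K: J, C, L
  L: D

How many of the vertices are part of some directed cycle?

A vertex is on a directed cycle iff it belongs to a strongly connected component of size ≥ 2 (or has a self-loop).
The vertices on cycles are {C, D, H, J, K, L} — 6 in total.

6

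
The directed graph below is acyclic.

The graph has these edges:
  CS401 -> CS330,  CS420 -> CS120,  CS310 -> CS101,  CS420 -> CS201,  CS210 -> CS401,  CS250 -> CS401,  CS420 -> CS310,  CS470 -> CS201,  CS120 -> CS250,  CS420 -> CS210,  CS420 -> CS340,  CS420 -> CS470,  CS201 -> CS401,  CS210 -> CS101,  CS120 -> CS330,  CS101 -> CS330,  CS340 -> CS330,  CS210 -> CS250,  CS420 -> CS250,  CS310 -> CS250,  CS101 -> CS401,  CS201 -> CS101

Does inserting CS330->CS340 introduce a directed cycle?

Adding CS330→CS340 creates a cycle iff CS340 can already reach CS330.
Path from CS340: CS340 → CS330.
So CS340 → … → CS330 → CS340 is a cycle.

Yes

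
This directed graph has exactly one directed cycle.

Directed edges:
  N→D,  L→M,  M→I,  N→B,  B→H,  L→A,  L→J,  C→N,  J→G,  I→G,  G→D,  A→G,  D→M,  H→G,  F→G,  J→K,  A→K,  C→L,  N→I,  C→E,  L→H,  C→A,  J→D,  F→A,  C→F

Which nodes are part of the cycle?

D, G, I, M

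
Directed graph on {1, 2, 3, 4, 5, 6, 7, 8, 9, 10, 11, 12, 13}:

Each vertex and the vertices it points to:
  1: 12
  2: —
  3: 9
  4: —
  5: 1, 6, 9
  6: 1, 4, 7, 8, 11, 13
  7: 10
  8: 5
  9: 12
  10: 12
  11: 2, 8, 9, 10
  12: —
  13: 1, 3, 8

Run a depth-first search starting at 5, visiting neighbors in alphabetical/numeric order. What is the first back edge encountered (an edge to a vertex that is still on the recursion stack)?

8->5

DFS from 5 (visiting neighbors in alphabetical/numeric order); mark gray on enter, black on exit:
5 gray
  1 gray
    12 gray
    12 black
  1 black
  6 gray
    6→1: 1 black — skip
    4 gray
    4 black
    7 gray
      10 gray
        10→12: 12 black — skip
      10 black
    7 black
    8 gray
      8→5: 5 is gray → back edge
First back edge: 8 → 5.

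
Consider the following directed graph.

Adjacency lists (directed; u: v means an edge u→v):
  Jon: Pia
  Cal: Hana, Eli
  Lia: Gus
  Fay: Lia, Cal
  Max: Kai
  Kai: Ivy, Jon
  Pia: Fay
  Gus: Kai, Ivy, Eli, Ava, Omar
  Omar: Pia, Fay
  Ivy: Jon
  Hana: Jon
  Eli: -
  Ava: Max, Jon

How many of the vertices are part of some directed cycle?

A vertex is on a directed cycle iff it belongs to a strongly connected component of size ≥ 2 (or has a self-loop).
The vertices on cycles are {Ava, Cal, Fay, Gus, Ivy, Jon, Kai, Lia, Max, Pia, Hana, Omar} — 12 in total.

12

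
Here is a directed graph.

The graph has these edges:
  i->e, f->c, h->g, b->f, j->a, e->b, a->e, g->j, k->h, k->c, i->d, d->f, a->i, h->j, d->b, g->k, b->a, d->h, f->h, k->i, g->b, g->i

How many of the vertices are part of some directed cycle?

10

A vertex is on a directed cycle iff it belongs to a strongly connected component of size ≥ 2 (or has a self-loop).
The vertices on cycles are {a, b, d, e, f, g, h, i, j, k} — 10 in total.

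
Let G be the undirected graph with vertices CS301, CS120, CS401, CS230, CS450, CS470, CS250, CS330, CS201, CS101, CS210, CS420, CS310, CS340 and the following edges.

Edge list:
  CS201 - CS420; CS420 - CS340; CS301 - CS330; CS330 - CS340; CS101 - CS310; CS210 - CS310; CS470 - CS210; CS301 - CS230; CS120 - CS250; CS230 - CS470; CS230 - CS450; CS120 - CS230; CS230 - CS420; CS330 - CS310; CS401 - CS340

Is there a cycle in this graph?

DFS, tracking each vertex's parent; an edge to a visited non-parent vertex closes a cycle.
Start from CS401:
visit CS401 (parent –)
  visit CS340 (parent CS401)
    visit CS330 (parent CS340)
      CS330–CS340: parent, skip
      visit CS310 (parent CS330)
        visit CS101 (parent CS310)
          CS101–CS310: parent, skip
        CS310–CS330: parent, skip
        visit CS210 (parent CS310)
          visit CS470 (parent CS210)
            CS470–CS210: parent, skip
            visit CS230 (parent CS470)
              visit CS450 (parent CS230)
                CS450–CS230: parent, skip
              visit CS301 (parent CS230)
                CS301–CS330: CS330 visited and ≠ parent → cycle
Cycle: CS330 – CS310 – CS210 – CS470 – CS230 – CS301 – CS330.

Yes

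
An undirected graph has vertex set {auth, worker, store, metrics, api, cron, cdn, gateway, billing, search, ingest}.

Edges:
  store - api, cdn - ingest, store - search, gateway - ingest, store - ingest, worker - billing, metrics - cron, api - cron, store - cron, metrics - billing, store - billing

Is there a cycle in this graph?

Yes

DFS, tracking each vertex's parent; an edge to a visited non-parent vertex closes a cycle.
Start from cron:
visit cron (parent –)
  visit metrics (parent cron)
    visit billing (parent metrics)
      billing–metrics: parent, skip
      visit store (parent billing)
        store–cron: cron visited and ≠ parent → cycle
Cycle: cron – metrics – billing – store – cron.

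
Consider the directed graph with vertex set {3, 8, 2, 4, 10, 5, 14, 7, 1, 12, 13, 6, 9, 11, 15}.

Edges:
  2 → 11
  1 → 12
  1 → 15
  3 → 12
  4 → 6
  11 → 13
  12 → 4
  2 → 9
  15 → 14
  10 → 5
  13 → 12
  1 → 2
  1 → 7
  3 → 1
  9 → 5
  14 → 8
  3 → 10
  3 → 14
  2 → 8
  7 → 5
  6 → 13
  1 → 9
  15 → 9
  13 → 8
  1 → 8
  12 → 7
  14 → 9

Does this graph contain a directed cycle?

Yes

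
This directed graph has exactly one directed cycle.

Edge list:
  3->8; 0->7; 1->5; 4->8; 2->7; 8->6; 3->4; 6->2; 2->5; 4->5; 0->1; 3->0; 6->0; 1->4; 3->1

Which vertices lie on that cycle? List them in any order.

0, 1, 4, 6, 8

DFS with gray/black marking from 8:
8 gray
  6 gray
    2 gray
      5 gray
      5 black
      7 gray
      7 black
    2 black
    0 gray
      1 gray
        1→5: 5 black — skip
        4 gray
          4→8: 8 is gray → back edge
Back edge closes the cycle 8 → 6 → 0 → 1 → 4 → 8; its vertices are {0, 1, 4, 6, 8}.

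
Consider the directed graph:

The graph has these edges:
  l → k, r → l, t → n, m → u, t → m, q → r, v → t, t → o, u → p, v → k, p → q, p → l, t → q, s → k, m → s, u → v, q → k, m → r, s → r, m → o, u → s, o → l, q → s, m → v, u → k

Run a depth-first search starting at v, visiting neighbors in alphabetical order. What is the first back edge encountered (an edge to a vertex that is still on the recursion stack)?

u->v

DFS from v (visiting neighbors in alphabetical order); mark gray on enter, black on exit:
v gray
  k gray
  k black
  t gray
    m gray
      o gray
        l gray
          l→k: k black — skip
        l black
      o black
      r gray
        r→l: l black — skip
      r black
      s gray
        s→k: k black — skip
        s→r: r black — skip
      s black
      u gray
        u→k: k black — skip
        p gray
          p→l: l black — skip
          q gray
            q→k: k black — skip
            q→r: r black — skip
            q→s: s black — skip
          q black
        p black
        u→s: s black — skip
        u→v: v is gray → back edge
First back edge: u → v.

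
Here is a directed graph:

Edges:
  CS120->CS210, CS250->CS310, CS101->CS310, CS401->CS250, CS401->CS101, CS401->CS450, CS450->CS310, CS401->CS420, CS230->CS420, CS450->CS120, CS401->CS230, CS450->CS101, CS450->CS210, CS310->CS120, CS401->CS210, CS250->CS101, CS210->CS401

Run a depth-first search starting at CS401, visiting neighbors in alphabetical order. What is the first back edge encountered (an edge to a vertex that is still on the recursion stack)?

CS210->CS401

DFS from CS401 (visiting neighbors in alphabetical order); mark gray on enter, black on exit:
CS401 gray
  CS101 gray
    CS310 gray
      CS120 gray
        CS210 gray
          CS210→CS401: CS401 is gray → back edge
First back edge: CS210 → CS401.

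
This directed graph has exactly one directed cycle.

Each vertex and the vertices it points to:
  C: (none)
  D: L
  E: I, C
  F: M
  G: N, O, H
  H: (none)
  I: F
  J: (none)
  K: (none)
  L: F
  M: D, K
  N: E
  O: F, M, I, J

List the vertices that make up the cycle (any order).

DFS with gray/black marking from M:
M gray
  D gray
    L gray
      F gray
        F→M: M is gray → back edge
Back edge closes the cycle M → D → L → F → M; its vertices are {D, F, L, M}.

D, F, L, M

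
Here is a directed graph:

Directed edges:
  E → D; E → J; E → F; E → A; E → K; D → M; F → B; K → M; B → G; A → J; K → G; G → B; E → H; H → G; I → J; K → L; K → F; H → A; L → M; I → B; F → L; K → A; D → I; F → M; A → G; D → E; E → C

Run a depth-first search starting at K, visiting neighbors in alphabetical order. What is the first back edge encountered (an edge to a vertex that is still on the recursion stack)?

DFS from K (visiting neighbors in alphabetical order); mark gray on enter, black on exit:
K gray
  A gray
    G gray
      B gray
        B→G: G is gray → back edge
First back edge: B → G.

B→G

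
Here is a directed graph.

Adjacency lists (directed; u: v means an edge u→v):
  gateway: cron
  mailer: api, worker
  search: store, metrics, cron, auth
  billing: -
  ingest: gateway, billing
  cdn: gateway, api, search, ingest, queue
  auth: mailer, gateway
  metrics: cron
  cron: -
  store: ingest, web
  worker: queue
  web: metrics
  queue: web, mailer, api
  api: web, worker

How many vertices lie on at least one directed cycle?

A vertex is on a directed cycle iff it belongs to a strongly connected component of size ≥ 2 (or has a self-loop).
The vertices on cycles are {api, queue, mailer, worker} — 4 in total.

4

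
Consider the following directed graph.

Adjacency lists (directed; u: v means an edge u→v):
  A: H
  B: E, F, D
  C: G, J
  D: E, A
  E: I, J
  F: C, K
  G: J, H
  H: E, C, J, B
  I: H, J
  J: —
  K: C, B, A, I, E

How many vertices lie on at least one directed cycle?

10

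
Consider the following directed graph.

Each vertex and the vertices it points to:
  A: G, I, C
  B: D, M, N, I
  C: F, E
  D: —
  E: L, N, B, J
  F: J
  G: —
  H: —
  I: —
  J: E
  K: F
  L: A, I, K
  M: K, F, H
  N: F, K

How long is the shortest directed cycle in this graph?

2

For each vertex v, BFS finds the shortest path from v back to v.
The shortest such closed walk is E → J → E, length 2.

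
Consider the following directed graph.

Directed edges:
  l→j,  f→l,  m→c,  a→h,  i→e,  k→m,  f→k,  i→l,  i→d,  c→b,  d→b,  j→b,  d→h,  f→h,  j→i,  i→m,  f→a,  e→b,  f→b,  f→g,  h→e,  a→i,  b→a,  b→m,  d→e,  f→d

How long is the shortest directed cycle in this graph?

For each vertex v, BFS finds the shortest path from v back to v.
The shortest such closed walk is l → j → i → l, length 3.

3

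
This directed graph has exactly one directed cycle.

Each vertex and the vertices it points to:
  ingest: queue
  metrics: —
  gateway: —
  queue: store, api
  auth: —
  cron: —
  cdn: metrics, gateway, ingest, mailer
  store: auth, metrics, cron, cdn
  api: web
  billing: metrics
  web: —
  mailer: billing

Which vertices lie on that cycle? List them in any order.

DFS with gray/black marking from queue:
queue gray
  store gray
    auth gray
    auth black
    metrics gray
    metrics black
    cron gray
    cron black
    cdn gray
      cdn→metrics: metrics black — skip
      gateway gray
      gateway black
      ingest gray
        ingest→queue: queue is gray → back edge
Back edge closes the cycle queue → store → cdn → ingest → queue; its vertices are {cdn, queue, store, ingest}.

cdn, queue, store, ingest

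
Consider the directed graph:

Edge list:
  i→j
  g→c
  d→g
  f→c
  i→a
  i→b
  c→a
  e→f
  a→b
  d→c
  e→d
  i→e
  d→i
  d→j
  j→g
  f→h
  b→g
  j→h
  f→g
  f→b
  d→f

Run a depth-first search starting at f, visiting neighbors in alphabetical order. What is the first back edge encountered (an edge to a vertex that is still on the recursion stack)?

a->b

DFS from f (visiting neighbors in alphabetical order); mark gray on enter, black on exit:
f gray
  b gray
    g gray
      c gray
        a gray
          a→b: b is gray → back edge
First back edge: a → b.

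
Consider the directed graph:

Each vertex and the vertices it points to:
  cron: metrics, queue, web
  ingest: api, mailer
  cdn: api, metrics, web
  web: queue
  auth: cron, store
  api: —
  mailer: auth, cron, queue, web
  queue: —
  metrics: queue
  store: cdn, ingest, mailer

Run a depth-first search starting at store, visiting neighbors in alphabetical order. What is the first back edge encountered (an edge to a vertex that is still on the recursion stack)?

DFS from store (visiting neighbors in alphabetical order); mark gray on enter, black on exit:
store gray
  cdn gray
    api gray
    api black
    metrics gray
      queue gray
      queue black
    metrics black
    web gray
      web→queue: queue black — skip
    web black
  cdn black
  ingest gray
    ingest→api: api black — skip
    mailer gray
      auth gray
        cron gray
          cron→metrics: metrics black — skip
          cron→queue: queue black — skip
          cron→web: web black — skip
        cron black
        auth→store: store is gray → back edge
First back edge: auth → store.

auth→store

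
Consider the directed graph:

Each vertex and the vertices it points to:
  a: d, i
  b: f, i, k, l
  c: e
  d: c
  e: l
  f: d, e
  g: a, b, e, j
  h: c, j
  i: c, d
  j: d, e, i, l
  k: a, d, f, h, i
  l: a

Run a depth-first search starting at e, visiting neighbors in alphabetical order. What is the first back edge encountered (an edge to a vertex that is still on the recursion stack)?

DFS from e (visiting neighbors in alphabetical order); mark gray on enter, black on exit:
e gray
  l gray
    a gray
      d gray
        c gray
          c→e: e is gray → back edge
First back edge: c → e.

c->e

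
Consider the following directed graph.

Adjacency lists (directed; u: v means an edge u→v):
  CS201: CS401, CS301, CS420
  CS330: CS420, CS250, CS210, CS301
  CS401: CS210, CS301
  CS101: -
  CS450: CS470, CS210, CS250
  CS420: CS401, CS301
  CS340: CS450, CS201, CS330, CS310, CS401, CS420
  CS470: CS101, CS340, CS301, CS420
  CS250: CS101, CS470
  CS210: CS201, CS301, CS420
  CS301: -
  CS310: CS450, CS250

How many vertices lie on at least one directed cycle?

A vertex is on a directed cycle iff it belongs to a strongly connected component of size ≥ 2 (or has a self-loop).
The vertices on cycles are {CS201, CS210, CS250, CS310, CS330, CS340, CS401, CS420, CS450, CS470} — 10 in total.

10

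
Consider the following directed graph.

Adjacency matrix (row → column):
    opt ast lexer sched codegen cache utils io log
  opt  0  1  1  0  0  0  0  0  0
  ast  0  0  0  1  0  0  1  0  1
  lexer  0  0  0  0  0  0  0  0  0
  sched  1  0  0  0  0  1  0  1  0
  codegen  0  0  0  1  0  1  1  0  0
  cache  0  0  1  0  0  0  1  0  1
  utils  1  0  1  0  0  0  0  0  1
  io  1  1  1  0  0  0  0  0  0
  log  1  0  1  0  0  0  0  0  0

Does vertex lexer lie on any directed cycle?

No

lexer lies on a cycle iff there is a path from lexer back to itself.
Exploring from lexer, it never reaches itself; equivalently, its strongly connected component is a singleton.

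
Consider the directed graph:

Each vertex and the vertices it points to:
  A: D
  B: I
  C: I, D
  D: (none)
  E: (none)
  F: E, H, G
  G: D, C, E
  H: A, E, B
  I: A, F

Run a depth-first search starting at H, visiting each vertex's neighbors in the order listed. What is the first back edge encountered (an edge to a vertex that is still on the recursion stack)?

DFS from H (visiting each vertex's neighbors in the order listed); mark gray on enter, black on exit:
H gray
  A gray
    D gray
    D black
  A black
  E gray
  E black
  B gray
    I gray
      I→A: A black — skip
      F gray
        F→E: E black — skip
        F→H: H is gray → back edge
First back edge: F → H.

F->H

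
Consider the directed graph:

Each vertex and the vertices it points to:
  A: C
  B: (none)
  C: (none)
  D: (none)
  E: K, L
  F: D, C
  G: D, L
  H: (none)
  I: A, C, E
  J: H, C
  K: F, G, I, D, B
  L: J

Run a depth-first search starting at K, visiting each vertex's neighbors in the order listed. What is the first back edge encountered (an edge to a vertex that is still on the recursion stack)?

DFS from K (visiting each vertex's neighbors in the order listed); mark gray on enter, black on exit:
K gray
  F gray
    D gray
    D black
    C gray
    C black
  F black
  G gray
    G→D: D black — skip
    L gray
      J gray
        H gray
        H black
        J→C: C black — skip
      J black
    L black
  G black
  I gray
    A gray
      A→C: C black — skip
    A black
    I→C: C black — skip
    E gray
      E→K: K is gray → back edge
First back edge: E → K.

E->K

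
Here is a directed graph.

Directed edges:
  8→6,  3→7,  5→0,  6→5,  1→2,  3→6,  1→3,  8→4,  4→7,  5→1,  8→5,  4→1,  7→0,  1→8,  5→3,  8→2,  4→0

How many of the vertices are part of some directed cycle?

A vertex is on a directed cycle iff it belongs to a strongly connected component of size ≥ 2 (or has a self-loop).
The vertices on cycles are {1, 3, 4, 5, 6, 8} — 6 in total.

6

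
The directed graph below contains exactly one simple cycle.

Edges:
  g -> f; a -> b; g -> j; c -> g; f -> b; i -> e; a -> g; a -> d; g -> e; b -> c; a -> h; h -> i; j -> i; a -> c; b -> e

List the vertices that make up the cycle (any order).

b, c, f, g

DFS with gray/black marking from g:
g gray
  j gray
    i gray
      e gray
      e black
    i black
  j black
  g→e: e black — skip
  f gray
    b gray
      b→e: e black — skip
      c gray
        c→g: g is gray → back edge
Back edge closes the cycle g → f → b → c → g; its vertices are {b, c, f, g}.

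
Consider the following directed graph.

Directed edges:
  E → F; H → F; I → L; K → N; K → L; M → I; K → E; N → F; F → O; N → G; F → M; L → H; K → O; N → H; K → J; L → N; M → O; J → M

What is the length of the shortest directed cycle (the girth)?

5

For each vertex v, BFS finds the shortest path from v back to v.
The shortest such closed walk is L → H → F → M → I → L, length 5.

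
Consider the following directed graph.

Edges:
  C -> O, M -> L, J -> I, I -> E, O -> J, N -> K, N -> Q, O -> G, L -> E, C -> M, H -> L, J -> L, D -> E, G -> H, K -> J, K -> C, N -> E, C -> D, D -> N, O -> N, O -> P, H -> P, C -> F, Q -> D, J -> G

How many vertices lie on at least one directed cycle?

6

A vertex is on a directed cycle iff it belongs to a strongly connected component of size ≥ 2 (or has a self-loop).
The vertices on cycles are {C, D, K, N, O, Q} — 6 in total.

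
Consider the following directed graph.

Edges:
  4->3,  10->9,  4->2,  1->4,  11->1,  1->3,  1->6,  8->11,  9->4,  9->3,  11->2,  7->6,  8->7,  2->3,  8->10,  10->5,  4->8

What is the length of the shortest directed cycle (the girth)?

For each vertex v, BFS finds the shortest path from v back to v.
The shortest such closed walk is 8 → 11 → 1 → 4 → 8, length 4.

4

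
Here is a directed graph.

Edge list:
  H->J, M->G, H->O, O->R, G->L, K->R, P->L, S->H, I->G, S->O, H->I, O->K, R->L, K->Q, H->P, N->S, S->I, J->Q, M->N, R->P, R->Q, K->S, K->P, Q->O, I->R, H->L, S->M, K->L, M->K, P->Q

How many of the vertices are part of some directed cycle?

A vertex is on a directed cycle iff it belongs to a strongly connected component of size ≥ 2 (or has a self-loop).
The vertices on cycles are {H, I, J, K, M, N, O, P, Q, R, S} — 11 in total.

11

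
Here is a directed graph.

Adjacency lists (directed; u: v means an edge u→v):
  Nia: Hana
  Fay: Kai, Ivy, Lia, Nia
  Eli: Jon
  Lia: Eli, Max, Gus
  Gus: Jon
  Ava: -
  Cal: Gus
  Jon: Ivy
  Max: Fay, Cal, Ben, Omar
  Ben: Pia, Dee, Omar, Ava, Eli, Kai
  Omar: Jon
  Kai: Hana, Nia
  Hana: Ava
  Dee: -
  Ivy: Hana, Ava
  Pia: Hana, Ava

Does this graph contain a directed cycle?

DFS with white/gray/black marking, starting from Ava:
Ava gray
Ava black
Nia gray
  Hana gray
    Hana→Ava: Ava black — skip
  Hana black
Nia black
Fay gray
  Kai gray
    Kai→Hana: Hana black — skip
    Kai→Nia: Nia black — skip
  Kai black
  Ivy gray
    Ivy→Hana: Hana black — skip
    Ivy→Ava: Ava black — skip
  Ivy black
  Lia gray
    Eli gray
      Jon gray
        Jon→Ivy: Ivy black — skip
      Jon black
    Eli black
    Max gray
      Max→Fay: Fay is gray → back edge
Back edge found, so a cycle exists: Fay → Lia → Max → Fay.

Yes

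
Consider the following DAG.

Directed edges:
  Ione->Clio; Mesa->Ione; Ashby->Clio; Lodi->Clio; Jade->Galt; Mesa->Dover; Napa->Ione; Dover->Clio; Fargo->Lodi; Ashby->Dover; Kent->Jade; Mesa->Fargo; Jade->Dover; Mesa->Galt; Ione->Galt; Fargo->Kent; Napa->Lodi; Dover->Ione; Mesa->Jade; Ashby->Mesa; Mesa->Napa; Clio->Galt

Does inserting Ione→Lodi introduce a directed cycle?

Adding Ione→Lodi creates a cycle iff Lodi can already reach Ione.
Explore from Lodi: no path reaches Ione. The graph stays acyclic.

No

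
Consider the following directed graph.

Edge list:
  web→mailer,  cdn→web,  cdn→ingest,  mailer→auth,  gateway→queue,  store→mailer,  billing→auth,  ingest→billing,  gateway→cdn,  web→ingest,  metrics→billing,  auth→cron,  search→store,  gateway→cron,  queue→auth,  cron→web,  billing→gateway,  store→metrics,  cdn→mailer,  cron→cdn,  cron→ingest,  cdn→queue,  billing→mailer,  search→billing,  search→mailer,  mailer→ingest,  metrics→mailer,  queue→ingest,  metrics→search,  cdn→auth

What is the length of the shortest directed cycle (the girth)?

For each vertex v, BFS finds the shortest path from v back to v.
The shortest such closed walk is metrics → search → store → metrics, length 3.

3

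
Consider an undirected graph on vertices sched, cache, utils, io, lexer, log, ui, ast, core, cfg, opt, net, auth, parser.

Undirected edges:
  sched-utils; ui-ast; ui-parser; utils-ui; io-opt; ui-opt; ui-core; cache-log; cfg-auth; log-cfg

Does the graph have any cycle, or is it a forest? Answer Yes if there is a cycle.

DFS, tracking each vertex's parent; an edge to a visited non-parent vertex closes a cycle.
Start from utils:
visit utils (parent –)
  visit sched (parent utils)
    sched–utils: parent, skip
  visit ui (parent utils)
    ui–utils: parent, skip
    visit opt (parent ui)
      visit io (parent opt)
        io–opt: parent, skip
      opt–ui: parent, skip
    visit core (parent ui)
      core–ui: parent, skip
    visit parser (parent ui)
      parser–ui: parent, skip
    visit ast (parent ui)
      ast–ui: parent, skip
visit cache (parent –)
  visit log (parent cache)
    visit cfg (parent log)
      cfg–log: parent, skip
      visit auth (parent cfg)
        auth–cfg: parent, skip
    log–cache: parent, skip
visit lexer (parent –)
visit net (parent –)
No non-parent visited neighbor found — the graph is a forest.

No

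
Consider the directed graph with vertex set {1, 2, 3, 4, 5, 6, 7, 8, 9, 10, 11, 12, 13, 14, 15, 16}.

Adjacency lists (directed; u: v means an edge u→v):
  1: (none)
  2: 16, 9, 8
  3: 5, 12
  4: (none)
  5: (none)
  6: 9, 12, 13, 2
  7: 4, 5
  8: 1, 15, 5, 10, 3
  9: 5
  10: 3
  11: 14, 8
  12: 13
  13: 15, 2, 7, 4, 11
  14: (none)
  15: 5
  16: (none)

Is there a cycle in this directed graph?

DFS with white/gray/black marking, starting from 2:
2 gray
  16 gray
  16 black
  9 gray
    5 gray
    5 black
  9 black
  8 gray
    1 gray
    1 black
    15 gray
      15→5: 5 black — skip
    15 black
    8→5: 5 black — skip
    10 gray
      3 gray
        3→5: 5 black — skip
        12 gray
          13 gray
            13→15: 15 black — skip
            13→2: 2 is gray → back edge
Back edge found, so a cycle exists: 2 → 8 → 10 → 3 → 12 → 13 → 2.

Yes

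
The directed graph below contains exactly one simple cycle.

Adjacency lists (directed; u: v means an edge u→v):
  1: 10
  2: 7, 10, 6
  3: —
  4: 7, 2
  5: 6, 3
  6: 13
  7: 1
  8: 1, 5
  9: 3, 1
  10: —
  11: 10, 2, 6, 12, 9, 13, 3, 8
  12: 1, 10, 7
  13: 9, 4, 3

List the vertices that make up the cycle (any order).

2, 4, 6, 13

DFS with gray/black marking from 13:
13 gray
  9 gray
    3 gray
    3 black
    1 gray
      10 gray
      10 black
    1 black
  9 black
  4 gray
    7 gray
      7→1: 1 black — skip
    7 black
    2 gray
      2→7: 7 black — skip
      2→10: 10 black — skip
      6 gray
        6→13: 13 is gray → back edge
Back edge closes the cycle 13 → 4 → 2 → 6 → 13; its vertices are {2, 4, 6, 13}.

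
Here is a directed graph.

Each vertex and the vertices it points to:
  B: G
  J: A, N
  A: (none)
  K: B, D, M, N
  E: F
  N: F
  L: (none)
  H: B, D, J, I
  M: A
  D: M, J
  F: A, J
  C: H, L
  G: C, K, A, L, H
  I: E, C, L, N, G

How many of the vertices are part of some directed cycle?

9

A vertex is on a directed cycle iff it belongs to a strongly connected component of size ≥ 2 (or has a self-loop).
The vertices on cycles are {B, C, F, G, H, I, J, K, N} — 9 in total.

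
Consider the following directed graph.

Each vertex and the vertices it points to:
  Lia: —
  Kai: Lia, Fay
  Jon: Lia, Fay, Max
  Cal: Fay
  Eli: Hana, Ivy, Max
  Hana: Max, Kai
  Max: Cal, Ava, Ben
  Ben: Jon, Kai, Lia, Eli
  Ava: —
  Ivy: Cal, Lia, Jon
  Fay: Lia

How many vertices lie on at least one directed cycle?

A vertex is on a directed cycle iff it belongs to a strongly connected component of size ≥ 2 (or has a self-loop).
The vertices on cycles are {Ben, Eli, Ivy, Jon, Max, Hana} — 6 in total.

6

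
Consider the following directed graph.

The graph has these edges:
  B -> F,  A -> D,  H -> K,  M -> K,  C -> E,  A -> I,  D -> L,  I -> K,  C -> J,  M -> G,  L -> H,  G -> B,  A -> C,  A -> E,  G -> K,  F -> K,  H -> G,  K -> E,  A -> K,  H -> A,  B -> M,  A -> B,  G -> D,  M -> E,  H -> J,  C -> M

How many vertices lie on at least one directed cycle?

8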